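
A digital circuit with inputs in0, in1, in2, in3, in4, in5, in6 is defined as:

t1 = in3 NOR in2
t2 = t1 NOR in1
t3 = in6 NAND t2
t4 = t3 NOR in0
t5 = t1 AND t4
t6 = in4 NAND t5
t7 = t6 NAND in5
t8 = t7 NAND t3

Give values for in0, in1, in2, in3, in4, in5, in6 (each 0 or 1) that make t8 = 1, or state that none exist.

in0=1, in1=0, in2=1, in3=0, in4=0, in5=1, in6=1

t8 = t7 NAND t3 must be 1, so at least one of t7, t3 is 0.
Check with in0=1, in1=0, in2=1, in3=0, in4=0, in5=1, in6=1:
t1 = in3 NOR in2 = 0 NOR 1 = 0
t2 = t1 NOR in1 = 0 NOR 0 = 1
t3 = in6 NAND t2 = 1 NAND 1 = 0
t4 = t3 NOR in0 = 0 NOR 1 = 0
t5 = t1 AND t4 = 0 AND 0 = 0
t6 = in4 NAND t5 = 0 NAND 0 = 1
t7 = t6 NAND in5 = 1 NAND 1 = 0
t8 = t7 NAND t3 = 0 NAND 0 = 1
So t8 = 1 as required.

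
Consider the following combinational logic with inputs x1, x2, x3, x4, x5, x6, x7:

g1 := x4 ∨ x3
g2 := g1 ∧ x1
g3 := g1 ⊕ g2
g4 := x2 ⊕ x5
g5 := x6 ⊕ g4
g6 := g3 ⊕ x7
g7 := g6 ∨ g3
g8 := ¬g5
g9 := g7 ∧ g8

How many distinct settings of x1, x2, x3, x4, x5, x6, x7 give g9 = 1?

44

g9 = g7 ∧ g8 must be 1, so both g7 = 1 and g8 = 1.
g7 = g6 ∨ g3 must be 1, so at least one of g6, g3 is 1.
Enumerating the 128 input combinations, 44 give g9 = 1 and 84 give g9 = 0.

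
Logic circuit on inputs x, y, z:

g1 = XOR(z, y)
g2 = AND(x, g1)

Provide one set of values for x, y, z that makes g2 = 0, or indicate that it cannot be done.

x=0, y=1, z=0

g2 = AND(x, g1) must be 0, so at least one of x, g1 is 0.
Check with x=0, y=1, z=0:
g1 = XOR(z, y) = XOR(0, 1) = 1
g2 = AND(x, g1) = AND(0, 1) = 0
So g2 = 0 as required.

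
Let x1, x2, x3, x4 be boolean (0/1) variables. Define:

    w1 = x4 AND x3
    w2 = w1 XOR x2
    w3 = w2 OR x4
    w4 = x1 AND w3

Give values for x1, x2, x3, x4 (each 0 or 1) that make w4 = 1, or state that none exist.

x1=1, x2=1, x3=1, x4=0

Check with x1=1, x2=1, x3=1, x4=0:
w1 = x4 AND x3 = 0 AND 1 = 0
w2 = w1 XOR x2 = 0 XOR 1 = 1
w3 = w2 OR x4 = 1 OR 0 = 1
w4 = x1 AND w3 = 1 AND 1 = 1
So w4 = 1 as required.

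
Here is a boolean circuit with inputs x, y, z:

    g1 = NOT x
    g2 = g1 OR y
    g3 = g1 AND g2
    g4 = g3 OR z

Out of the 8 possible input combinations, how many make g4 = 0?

2

g4 = g3 OR z must be 0, so both g3 = 0 and z = 0.
Satisfying assignments:
  x=1, y=0, z=0
  x=1, y=1, z=0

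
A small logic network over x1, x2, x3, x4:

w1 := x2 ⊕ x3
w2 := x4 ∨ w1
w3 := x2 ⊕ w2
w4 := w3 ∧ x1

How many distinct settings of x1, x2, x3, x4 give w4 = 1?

4

w4 = w3 ∧ x1 must be 1, so both w3 = 1 and x1 = 1.
w3 = x2 ⊕ w2 must be 1, so x2 and w2 differ.
Satisfying assignments:
  x1=1, x2=0, x3=0, x4=1
  x1=1, x2=0, x3=1, x4=0
  x1=1, x2=0, x3=1, x4=1
  x1=1, x2=1, x3=1, x4=0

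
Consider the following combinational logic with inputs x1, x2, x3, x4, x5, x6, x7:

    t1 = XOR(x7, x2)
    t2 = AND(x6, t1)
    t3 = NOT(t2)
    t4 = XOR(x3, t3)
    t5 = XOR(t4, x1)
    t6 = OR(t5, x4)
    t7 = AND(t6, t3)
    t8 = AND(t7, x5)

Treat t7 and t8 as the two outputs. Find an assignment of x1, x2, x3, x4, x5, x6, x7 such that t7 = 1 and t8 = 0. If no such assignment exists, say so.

Check with x1=0, x2=1, x3=0, x4=1, x5=0, x6=0, x7=1:
t1 = XOR(x7, x2) = XOR(1, 1) = 0
t2 = AND(x6, t1) = AND(0, 0) = 0
t3 = NOT(t2) = NOT 0 = 1
t4 = XOR(x3, t3) = XOR(0, 1) = 1
t5 = XOR(t4, x1) = XOR(1, 0) = 1
t6 = OR(t5, x4) = OR(1, 1) = 1
t7 = AND(t6, t3) = AND(1, 1) = 1
t8 = AND(t7, x5) = AND(1, 0) = 0
So t7 = 1 and t8 = 0.

x1=0, x2=1, x3=0, x4=1, x5=0, x6=0, x7=1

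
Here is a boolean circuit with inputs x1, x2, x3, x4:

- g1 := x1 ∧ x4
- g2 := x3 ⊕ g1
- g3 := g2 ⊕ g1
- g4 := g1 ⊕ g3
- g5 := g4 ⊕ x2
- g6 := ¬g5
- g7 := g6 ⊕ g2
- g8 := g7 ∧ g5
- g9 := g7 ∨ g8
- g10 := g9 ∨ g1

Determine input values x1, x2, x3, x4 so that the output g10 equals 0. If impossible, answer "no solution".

x1=1 x2=1 x3=1 x4=0

g10 = g9 ∨ g1 must be 0, so both g9 = 0 and g1 = 0.
Check with x1=1 x2=1 x3=1 x4=0:
g1 = x1 ∧ x4 = 1 ∧ 0 = 0
g2 = x3 ⊕ g1 = 1 ⊕ 0 = 1
g3 = g2 ⊕ g1 = 1 ⊕ 0 = 1
g4 = g1 ⊕ g3 = 0 ⊕ 1 = 1
g5 = g4 ⊕ x2 = 1 ⊕ 1 = 0
g6 = ¬g5 = ¬0 = 1
g7 = g6 ⊕ g2 = 1 ⊕ 1 = 0
g8 = g7 ∧ g5 = 0 ∧ 0 = 0
g9 = g7 ∨ g8 = 0 ∨ 0 = 0
g10 = g9 ∨ g1 = 0 ∨ 0 = 0
So g10 = 0 as required.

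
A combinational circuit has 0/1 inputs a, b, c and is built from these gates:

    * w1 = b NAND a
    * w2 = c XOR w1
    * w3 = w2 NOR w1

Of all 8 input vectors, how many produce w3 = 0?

7

w3 = w2 NOR w1 must be 0, so at least one of w2, w1 is 1.
Enumerating the 8 input combinations, 7 give w3 = 0 and 1 give w3 = 1.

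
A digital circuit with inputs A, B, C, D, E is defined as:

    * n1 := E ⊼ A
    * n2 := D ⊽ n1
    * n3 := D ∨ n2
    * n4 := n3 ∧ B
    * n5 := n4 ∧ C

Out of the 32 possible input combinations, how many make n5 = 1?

5

n5 = n4 ∧ C must be 1, so both n4 = 1 and C = 1.
Satisfying assignments:
  A=0, B=1, C=1, D=1, E=0
  A=0, B=1, C=1, D=1, E=1
  A=1, B=1, C=1, D=0, E=1
  A=1, B=1, C=1, D=1, E=0
  A=1, B=1, C=1, D=1, E=1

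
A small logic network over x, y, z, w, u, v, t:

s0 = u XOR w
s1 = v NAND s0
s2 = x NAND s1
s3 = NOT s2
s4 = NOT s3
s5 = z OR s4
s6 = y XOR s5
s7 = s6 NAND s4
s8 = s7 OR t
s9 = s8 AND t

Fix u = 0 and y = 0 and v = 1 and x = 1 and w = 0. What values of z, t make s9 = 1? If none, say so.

z=0 t=1

s9 = s8 AND t must be 1, so both s8 = 1 and t = 1.
Check with u = 0 and y = 0 and v = 1 and x = 1 and w = 0 and z=0, t=1:
s0 = u XOR w = 0 XOR 0 = 0
s1 = v NAND s0 = 1 NAND 0 = 1
s2 = x NAND s1 = 1 NAND 1 = 0
s3 = NOT s2 = NOT 0 = 1
s4 = NOT s3 = NOT 1 = 0
s5 = z OR s4 = 0 OR 0 = 0
s6 = y XOR s5 = 0 XOR 0 = 0
s7 = s6 NAND s4 = 0 NAND 0 = 1
s8 = s7 OR t = 1 OR 1 = 1
s9 = s8 AND t = 1 AND 1 = 1
So s9 = 1.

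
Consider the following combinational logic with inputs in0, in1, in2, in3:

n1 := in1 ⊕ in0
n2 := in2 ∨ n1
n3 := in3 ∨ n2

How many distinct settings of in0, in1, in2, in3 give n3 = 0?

2

n3 = in3 ∨ n2 must be 0, so both in3 = 0 and n2 = 0.
n2 = in2 ∨ n1 must be 0, so both in2 = 0 and n1 = 0.
n1 = in1 ⊕ in0 must be 0, so in1 and in0 are equal.
Satisfying assignments:
  in0=0, in1=0, in2=0, in3=0
  in0=1, in1=1, in2=0, in3=0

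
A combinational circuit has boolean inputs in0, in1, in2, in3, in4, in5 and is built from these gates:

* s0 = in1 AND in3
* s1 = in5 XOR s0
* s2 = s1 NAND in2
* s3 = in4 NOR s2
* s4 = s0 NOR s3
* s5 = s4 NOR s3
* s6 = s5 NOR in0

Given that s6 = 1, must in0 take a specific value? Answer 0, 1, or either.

s6 = s5 NOR in0 must be 1, so both s5 = 0 and in0 = 0.
Every assignment with s6 = 1 has in0 = 0; there are 25 such assignment(s).

0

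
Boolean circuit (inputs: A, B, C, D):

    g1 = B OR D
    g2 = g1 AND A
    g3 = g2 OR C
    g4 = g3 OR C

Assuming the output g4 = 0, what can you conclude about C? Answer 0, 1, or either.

0

g4 = g3 OR C must be 0, so both g3 = 0 and C = 0.
g3 = g2 OR C must be 0, so both g2 = 0 and C = 0.
Every assignment with g4 = 0 has C = 0; there are 5 such assignment(s).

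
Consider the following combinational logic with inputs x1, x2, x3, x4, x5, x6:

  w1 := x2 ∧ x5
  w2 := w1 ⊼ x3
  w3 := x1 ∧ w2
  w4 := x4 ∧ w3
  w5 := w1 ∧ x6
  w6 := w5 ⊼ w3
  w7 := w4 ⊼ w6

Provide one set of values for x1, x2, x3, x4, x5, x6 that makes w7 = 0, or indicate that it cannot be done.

x1=1, x2=0, x3=1, x4=1, x5=0, x6=0

Check with x1=1, x2=0, x3=1, x4=1, x5=0, x6=0:
w1 = x2 ∧ x5 = 0 ∧ 0 = 0
w2 = w1 ⊼ x3 = 0 ⊼ 1 = 1
w3 = x1 ∧ w2 = 1 ∧ 1 = 1
w4 = x4 ∧ w3 = 1 ∧ 1 = 1
w5 = w1 ∧ x6 = 0 ∧ 0 = 0
w6 = w5 ⊼ w3 = 0 ⊼ 1 = 1
w7 = w4 ⊼ w6 = 1 ⊼ 1 = 0
So w7 = 0 as required.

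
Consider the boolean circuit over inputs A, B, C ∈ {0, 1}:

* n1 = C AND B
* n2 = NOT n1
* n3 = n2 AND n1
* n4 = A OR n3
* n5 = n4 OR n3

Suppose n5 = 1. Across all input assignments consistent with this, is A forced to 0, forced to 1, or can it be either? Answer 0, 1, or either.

n5 = n4 OR n3 must be 1, so at least one of n4, n3 is 1.
Every assignment with n5 = 1 has A = 1; there are 4 such assignment(s).
  A=1, B=0, C=0
  A=1, B=0, C=1
  A=1, B=1, C=0
  A=1, B=1, C=1

1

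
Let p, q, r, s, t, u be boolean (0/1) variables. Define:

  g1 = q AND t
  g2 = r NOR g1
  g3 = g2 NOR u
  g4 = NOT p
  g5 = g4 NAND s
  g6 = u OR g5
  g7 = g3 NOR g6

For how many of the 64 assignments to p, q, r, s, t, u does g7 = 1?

g7 = g3 NOR g6 must be 1, so both g3 = 0 and g6 = 0.
g3 = g2 NOR u must be 0, so at least one of g2, u is 1.
g6 = u OR g5 must be 0, so both u = 0 and g5 = 0.
Satisfying assignments:
  p=0, q=0, r=0, s=1, t=0, u=0
  p=0, q=0, r=0, s=1, t=1, u=0
  p=0, q=1, r=0, s=1, t=0, u=0

3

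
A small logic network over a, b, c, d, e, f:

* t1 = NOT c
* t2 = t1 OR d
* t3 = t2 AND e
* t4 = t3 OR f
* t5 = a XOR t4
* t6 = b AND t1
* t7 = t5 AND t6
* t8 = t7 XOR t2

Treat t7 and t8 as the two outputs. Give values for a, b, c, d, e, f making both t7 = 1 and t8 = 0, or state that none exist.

Check with a=0, b=1, c=0, d=1, e=1, f=0:
t1 = NOT c = NOT 0 = 1
t2 = t1 OR d = 1 OR 1 = 1
t3 = t2 AND e = 1 AND 1 = 1
t4 = t3 OR f = 1 OR 0 = 1
t5 = a XOR t4 = 0 XOR 1 = 1
t6 = b AND t1 = 1 AND 1 = 1
t7 = t5 AND t6 = 1 AND 1 = 1
t8 = t7 XOR t2 = 1 XOR 1 = 0
So t7 = 1 and t8 = 0.

a=0, b=1, c=0, d=1, e=1, f=0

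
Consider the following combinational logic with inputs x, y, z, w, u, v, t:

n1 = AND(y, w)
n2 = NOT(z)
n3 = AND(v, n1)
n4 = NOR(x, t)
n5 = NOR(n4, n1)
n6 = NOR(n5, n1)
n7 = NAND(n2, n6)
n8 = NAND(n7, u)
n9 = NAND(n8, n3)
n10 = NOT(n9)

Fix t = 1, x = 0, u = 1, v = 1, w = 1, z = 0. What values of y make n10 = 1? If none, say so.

no solution exists

With t = 1, x = 0, u = 1, v = 1, w = 1, z = 0 fixed, none of the 2 settings of y give n10 = 1.
For example, with y=0:
n1 = AND(y, w) = AND(0, 1) = 0
n2 = NOT(z) = NOT 0 = 1
n3 = AND(v, n1) = AND(1, 0) = 0
n4 = NOR(x, t) = NOR(0, 1) = 0
n5 = NOR(n4, n1) = NOR(0, 0) = 1
n6 = NOR(n5, n1) = NOR(1, 0) = 0
n7 = NAND(n2, n6) = NAND(1, 0) = 1
n8 = NAND(n7, u) = NAND(1, 1) = 0
n9 = NAND(n8, n3) = NAND(0, 0) = 1
n10 = NOT(n9) = NOT 1 = 0
giving n10 = 0 ≠ 1.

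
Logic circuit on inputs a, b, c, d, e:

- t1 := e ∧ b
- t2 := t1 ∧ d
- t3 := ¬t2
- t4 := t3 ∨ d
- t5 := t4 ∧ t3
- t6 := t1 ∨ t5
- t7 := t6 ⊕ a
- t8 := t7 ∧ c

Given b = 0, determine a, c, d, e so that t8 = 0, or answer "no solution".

Check with b = 0 and a=0, c=0, d=0, e=1:
t1 = e ∧ b = 1 ∧ 0 = 0
t2 = t1 ∧ d = 0 ∧ 0 = 0
t3 = ¬t2 = ¬0 = 1
t4 = t3 ∨ d = 1 ∨ 0 = 1
t5 = t4 ∧ t3 = 1 ∧ 1 = 1
t6 = t1 ∨ t5 = 0 ∨ 1 = 1
t7 = t6 ⊕ a = 1 ⊕ 0 = 1
t8 = t7 ∧ c = 1 ∧ 0 = 0
So t8 = 0.

a=0 c=0 d=0 e=1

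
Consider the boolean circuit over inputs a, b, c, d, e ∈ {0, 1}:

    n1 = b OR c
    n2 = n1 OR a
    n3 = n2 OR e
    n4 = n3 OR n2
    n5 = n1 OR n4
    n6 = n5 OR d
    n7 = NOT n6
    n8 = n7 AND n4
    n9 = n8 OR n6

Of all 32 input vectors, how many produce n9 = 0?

1

n9 = n8 OR n6 must be 0, so both n8 = 0 and n6 = 0.
n8 = n7 AND n4 must be 0, so at least one of n7, n4 is 0.
Enumerating the 32 input combinations, 1 give n9 = 0 and 31 give n9 = 1.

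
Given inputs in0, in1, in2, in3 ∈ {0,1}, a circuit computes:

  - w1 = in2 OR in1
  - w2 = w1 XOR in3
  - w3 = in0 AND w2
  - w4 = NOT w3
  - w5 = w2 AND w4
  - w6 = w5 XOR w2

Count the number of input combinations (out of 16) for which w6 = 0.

w6 = w5 XOR w2 must be 0, so w5 and w2 are equal.
Enumerating the 16 input combinations, 12 give w6 = 0 and 4 give w6 = 1.

12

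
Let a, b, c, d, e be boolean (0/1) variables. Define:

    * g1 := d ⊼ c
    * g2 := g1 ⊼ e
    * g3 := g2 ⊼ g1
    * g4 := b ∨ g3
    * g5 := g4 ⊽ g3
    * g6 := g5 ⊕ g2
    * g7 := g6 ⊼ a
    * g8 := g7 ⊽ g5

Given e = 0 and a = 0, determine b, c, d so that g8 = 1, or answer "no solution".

With e = 0 and a = 0 fixed, none of the 8 settings of b, c, d give g8 = 1.
For example, with b=1, c=0, d=1:
g1 = d ⊼ c = 1 ⊼ 0 = 1
g2 = g1 ⊼ e = 1 ⊼ 0 = 1
g3 = g2 ⊼ g1 = 1 ⊼ 1 = 0
g4 = b ∨ g3 = 1 ∨ 0 = 1
g5 = g4 ⊽ g3 = 1 ⊽ 0 = 0
g6 = g5 ⊕ g2 = 0 ⊕ 1 = 1
g7 = g6 ⊼ a = 1 ⊼ 0 = 1
g8 = g7 ⊽ g5 = 1 ⊽ 0 = 0
giving g8 = 0 ≠ 1.

no solution exists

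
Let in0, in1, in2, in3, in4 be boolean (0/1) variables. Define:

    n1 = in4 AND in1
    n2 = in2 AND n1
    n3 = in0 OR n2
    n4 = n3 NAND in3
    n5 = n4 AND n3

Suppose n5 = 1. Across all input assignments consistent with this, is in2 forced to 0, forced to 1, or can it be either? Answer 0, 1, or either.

either

Both values of in2 occur among assignments with n5 = 1:
  in2=0: in0=1, in1=0, in2=0, in3=0, in4=0
  in2=1: in0=0, in1=1, in2=1, in3=0, in4=1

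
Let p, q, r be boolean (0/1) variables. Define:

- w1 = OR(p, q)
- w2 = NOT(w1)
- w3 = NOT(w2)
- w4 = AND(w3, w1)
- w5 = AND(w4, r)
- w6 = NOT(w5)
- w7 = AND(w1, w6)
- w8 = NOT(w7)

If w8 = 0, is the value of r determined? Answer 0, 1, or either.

0

w8 = NOT(w7) must be 0, so w7 = 1.
Every assignment with w8 = 0 has r = 0; there are 3 such assignment(s).
  p=0, q=1, r=0
  p=1, q=0, r=0
  p=1, q=1, r=0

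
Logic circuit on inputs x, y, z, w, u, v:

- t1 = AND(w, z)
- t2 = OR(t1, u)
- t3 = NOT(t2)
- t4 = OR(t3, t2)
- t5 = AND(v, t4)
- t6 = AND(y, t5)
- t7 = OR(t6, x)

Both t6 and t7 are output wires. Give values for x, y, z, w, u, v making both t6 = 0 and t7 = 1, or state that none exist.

x=1, y=1, z=0, w=0, u=0, v=0

Check with x=1, y=1, z=0, w=0, u=0, v=0:
t1 = AND(w, z) = AND(0, 0) = 0
t2 = OR(t1, u) = OR(0, 0) = 0
t3 = NOT(t2) = NOT 0 = 1
t4 = OR(t3, t2) = OR(1, 0) = 1
t5 = AND(v, t4) = AND(0, 1) = 0
t6 = AND(y, t5) = AND(1, 0) = 0
t7 = OR(t6, x) = OR(0, 1) = 1
So t6 = 0 and t7 = 1.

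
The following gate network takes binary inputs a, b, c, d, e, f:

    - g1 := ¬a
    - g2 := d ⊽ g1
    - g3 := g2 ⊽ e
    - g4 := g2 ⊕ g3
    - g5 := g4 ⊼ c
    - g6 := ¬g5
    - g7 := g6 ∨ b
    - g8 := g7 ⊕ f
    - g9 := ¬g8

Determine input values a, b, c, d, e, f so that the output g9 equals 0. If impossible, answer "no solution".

a=0 b=1 c=0 d=0 e=0 f=0

g9 = ¬g8 must be 0, so g8 = 1.
Check with a=0 b=1 c=0 d=0 e=0 f=0:
g1 = ¬a = ¬0 = 1
g2 = d ⊽ g1 = 0 ⊽ 1 = 0
g3 = g2 ⊽ e = 0 ⊽ 0 = 1
g4 = g2 ⊕ g3 = 0 ⊕ 1 = 1
g5 = g4 ⊼ c = 1 ⊼ 0 = 1
g6 = ¬g5 = ¬1 = 0
g7 = g6 ∨ b = 0 ∨ 1 = 1
g8 = g7 ⊕ f = 1 ⊕ 0 = 1
g9 = ¬g8 = ¬1 = 0
So g9 = 0 as required.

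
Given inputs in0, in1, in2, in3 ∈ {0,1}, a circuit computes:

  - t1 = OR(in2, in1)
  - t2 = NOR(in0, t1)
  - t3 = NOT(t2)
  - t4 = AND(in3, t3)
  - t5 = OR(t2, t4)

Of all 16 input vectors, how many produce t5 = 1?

9

t5 = OR(t2, t4) must be 1, so at least one of t2, t4 is 1.
Enumerating the 16 input combinations, 9 give t5 = 1 and 7 give t5 = 0.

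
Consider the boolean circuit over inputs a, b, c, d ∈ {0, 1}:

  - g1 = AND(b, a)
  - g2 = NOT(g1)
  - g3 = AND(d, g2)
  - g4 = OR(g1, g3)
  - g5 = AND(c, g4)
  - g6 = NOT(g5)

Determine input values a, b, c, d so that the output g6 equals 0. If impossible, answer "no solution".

Check with a=1, b=1, c=1, d=0:
g1 = AND(b, a) = AND(1, 1) = 1
g2 = NOT(g1) = NOT 1 = 0
g3 = AND(d, g2) = AND(0, 0) = 0
g4 = OR(g1, g3) = OR(1, 0) = 1
g5 = AND(c, g4) = AND(1, 1) = 1
g6 = NOT(g5) = NOT 1 = 0
So g6 = 0 as required.

a=1, b=1, c=1, d=0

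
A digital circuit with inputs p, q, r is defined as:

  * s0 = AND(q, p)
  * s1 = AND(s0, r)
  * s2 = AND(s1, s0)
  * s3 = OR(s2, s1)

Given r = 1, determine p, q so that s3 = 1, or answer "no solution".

p=1 q=1

Check with r = 1 and p=1, q=1:
s0 = AND(q, p) = AND(1, 1) = 1
s1 = AND(s0, r) = AND(1, 1) = 1
s2 = AND(s1, s0) = AND(1, 1) = 1
s3 = OR(s2, s1) = OR(1, 1) = 1
So s3 = 1.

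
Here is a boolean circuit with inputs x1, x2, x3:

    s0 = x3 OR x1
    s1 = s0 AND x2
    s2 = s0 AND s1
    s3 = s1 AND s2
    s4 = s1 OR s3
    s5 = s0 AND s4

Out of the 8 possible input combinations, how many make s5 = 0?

s5 = s0 AND s4 must be 0, so at least one of s0, s4 is 0.
Satisfying assignments:
  x1=0, x2=0, x3=0
  x1=0, x2=0, x3=1
  x1=0, x2=1, x3=0
  x1=1, x2=0, x3=0
  x1=1, x2=0, x3=1

5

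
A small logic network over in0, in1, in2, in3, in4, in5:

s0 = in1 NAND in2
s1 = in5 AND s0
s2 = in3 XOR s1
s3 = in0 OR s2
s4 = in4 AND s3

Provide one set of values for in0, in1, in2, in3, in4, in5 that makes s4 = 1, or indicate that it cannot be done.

s4 = in4 AND s3 must be 1, so both in4 = 1 and s3 = 1.
Check with in0=1, in1=0, in2=1, in3=0, in4=1, in5=0:
s0 = in1 NAND in2 = 0 NAND 1 = 1
s1 = in5 AND s0 = 0 AND 1 = 0
s2 = in3 XOR s1 = 0 XOR 0 = 0
s3 = in0 OR s2 = 1 OR 0 = 1
s4 = in4 AND s3 = 1 AND 1 = 1
So s4 = 1 as required.

in0=1, in1=0, in2=1, in3=0, in4=1, in5=0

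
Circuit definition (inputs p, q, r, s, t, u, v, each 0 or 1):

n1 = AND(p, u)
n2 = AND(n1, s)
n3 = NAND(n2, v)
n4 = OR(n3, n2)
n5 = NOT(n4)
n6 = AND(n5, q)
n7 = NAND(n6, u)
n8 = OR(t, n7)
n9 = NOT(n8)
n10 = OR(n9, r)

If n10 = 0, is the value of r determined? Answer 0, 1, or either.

0

n10 = OR(n9, r) must be 0, so both n9 = 0 and r = 0.
Every assignment with n10 = 0 has r = 0; there are 64 such assignment(s).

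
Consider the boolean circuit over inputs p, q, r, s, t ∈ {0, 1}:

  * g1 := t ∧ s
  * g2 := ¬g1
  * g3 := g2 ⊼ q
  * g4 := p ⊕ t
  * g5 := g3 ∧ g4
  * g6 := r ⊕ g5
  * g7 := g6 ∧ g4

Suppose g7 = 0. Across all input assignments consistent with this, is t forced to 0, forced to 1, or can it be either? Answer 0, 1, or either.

either

Both values of t occur among assignments with g7 = 0:
  t=0: p=0, q=0, r=0, s=0, t=0
  t=1: p=0, q=0, r=1, s=0, t=1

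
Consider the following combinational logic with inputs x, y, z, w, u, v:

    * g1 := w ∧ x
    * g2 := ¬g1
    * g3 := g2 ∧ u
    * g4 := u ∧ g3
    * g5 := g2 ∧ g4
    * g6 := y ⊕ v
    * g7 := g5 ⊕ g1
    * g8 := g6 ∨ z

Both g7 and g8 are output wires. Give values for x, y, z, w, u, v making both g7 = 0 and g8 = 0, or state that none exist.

x=1, y=1, z=0, w=0, u=0, v=1

Check with x=1, y=1, z=0, w=0, u=0, v=1:
g1 = w ∧ x = 0 ∧ 1 = 0
g2 = ¬g1 = ¬0 = 1
g3 = g2 ∧ u = 1 ∧ 0 = 0
g4 = u ∧ g3 = 0 ∧ 0 = 0
g5 = g2 ∧ g4 = 1 ∧ 0 = 0
g6 = y ⊕ v = 1 ⊕ 1 = 0
g7 = g5 ⊕ g1 = 0 ⊕ 0 = 0
g8 = g6 ∨ z = 0 ∨ 0 = 0
So g7 = 0 and g8 = 0.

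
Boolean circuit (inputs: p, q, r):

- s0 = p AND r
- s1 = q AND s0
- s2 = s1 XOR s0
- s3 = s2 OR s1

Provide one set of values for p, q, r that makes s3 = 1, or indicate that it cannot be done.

p=1, q=0, r=1

s3 = s2 OR s1 must be 1, so at least one of s2, s1 is 1.
Check with p=1, q=0, r=1:
s0 = p AND r = 1 AND 1 = 1
s1 = q AND s0 = 0 AND 1 = 0
s2 = s1 XOR s0 = 0 XOR 1 = 1
s3 = s2 OR s1 = 1 OR 0 = 1
So s3 = 1 as required.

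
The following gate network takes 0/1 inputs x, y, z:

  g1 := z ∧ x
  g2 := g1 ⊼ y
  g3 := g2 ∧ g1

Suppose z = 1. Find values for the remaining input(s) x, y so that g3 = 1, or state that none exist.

x=1 y=0

g3 = g2 ∧ g1 must be 1, so both g2 = 1 and g1 = 1.
g2 = g1 ⊼ y must be 1, so at least one of g1, y is 0.
Check with z = 1 and x=1, y=0:
g1 = z ∧ x = 1 ∧ 1 = 1
g2 = g1 ⊼ y = 1 ⊼ 0 = 1
g3 = g2 ∧ g1 = 1 ∧ 1 = 1
So g3 = 1.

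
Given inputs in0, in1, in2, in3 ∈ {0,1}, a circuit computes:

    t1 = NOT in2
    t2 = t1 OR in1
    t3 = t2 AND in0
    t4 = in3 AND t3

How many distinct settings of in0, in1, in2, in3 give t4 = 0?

13

t4 = in3 AND t3 must be 0, so at least one of in3, t3 is 0.
Enumerating the 16 input combinations, 13 give t4 = 0 and 3 give t4 = 1.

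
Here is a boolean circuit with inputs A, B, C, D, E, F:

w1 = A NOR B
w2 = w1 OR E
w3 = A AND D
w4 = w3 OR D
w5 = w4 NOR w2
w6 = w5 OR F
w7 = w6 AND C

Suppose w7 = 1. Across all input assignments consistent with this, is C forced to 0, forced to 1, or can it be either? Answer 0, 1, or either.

w7 = w6 AND C must be 1, so both w6 = 1 and C = 1.
w6 = w5 OR F must be 1, so at least one of w5, F is 1.
Every assignment with w7 = 1 has C = 1; there are 19 such assignment(s).

1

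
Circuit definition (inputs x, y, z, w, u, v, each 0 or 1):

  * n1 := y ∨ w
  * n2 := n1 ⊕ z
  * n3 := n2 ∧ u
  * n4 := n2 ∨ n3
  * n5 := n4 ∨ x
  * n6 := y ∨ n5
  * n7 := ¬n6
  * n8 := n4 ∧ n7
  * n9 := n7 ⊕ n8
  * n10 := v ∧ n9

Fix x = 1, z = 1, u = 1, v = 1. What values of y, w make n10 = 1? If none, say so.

no solution exists

With x = 1, z = 1, u = 1, v = 1 fixed, none of the 4 settings of y, w give n10 = 1.
For example, with y=0, w=0:
n1 = y ∨ w = 0 ∨ 0 = 0
n2 = n1 ⊕ z = 0 ⊕ 1 = 1
n3 = n2 ∧ u = 1 ∧ 1 = 1
n4 = n2 ∨ n3 = 1 ∨ 1 = 1
n5 = n4 ∨ x = 1 ∨ 1 = 1
n6 = y ∨ n5 = 0 ∨ 1 = 1
n7 = ¬n6 = ¬1 = 0
n8 = n4 ∧ n7 = 1 ∧ 0 = 0
n9 = n7 ⊕ n8 = 0 ⊕ 0 = 0
n10 = v ∧ n9 = 1 ∧ 0 = 0
giving n10 = 0 ≠ 1.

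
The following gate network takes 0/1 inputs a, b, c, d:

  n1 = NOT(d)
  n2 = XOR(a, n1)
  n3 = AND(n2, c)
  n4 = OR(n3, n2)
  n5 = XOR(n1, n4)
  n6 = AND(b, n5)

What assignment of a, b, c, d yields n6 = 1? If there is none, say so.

a=1, b=1, c=0, d=1

n6 = AND(b, n5) must be 1, so both b = 1 and n5 = 1.
n5 = XOR(n1, n4) must be 1, so n1 and n4 differ.
Check with a=1, b=1, c=0, d=1:
n1 = NOT(d) = NOT 1 = 0
n2 = XOR(a, n1) = XOR(1, 0) = 1
n3 = AND(n2, c) = AND(1, 0) = 0
n4 = OR(n3, n2) = OR(0, 1) = 1
n5 = XOR(n1, n4) = XOR(0, 1) = 1
n6 = AND(b, n5) = AND(1, 1) = 1
So n6 = 1 as required.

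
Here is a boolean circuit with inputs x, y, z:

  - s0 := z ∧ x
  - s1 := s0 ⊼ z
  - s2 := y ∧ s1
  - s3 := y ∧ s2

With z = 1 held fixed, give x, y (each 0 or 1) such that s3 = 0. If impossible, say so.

s3 = y ∧ s2 must be 0, so at least one of y, s2 is 0.
Check with z = 1 and x=1, y=0:
s0 = z ∧ x = 1 ∧ 1 = 1
s1 = s0 ⊼ z = 1 ⊼ 1 = 0
s2 = y ∧ s1 = 0 ∧ 0 = 0
s3 = y ∧ s2 = 0 ∧ 0 = 0
So s3 = 0.

x=1, y=0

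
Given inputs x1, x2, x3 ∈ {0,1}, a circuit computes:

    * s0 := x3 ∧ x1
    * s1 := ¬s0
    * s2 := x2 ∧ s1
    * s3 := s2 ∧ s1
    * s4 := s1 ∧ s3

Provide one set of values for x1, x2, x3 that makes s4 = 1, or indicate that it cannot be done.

x1=0 x2=1 x3=0

s4 = s1 ∧ s3 must be 1, so both s1 = 1 and s3 = 1.
s1 = ¬s0 must be 1, so s0 = 0.
Check with x1=0 x2=1 x3=0:
s0 = x3 ∧ x1 = 0 ∧ 0 = 0
s1 = ¬s0 = ¬0 = 1
s2 = x2 ∧ s1 = 1 ∧ 1 = 1
s3 = s2 ∧ s1 = 1 ∧ 1 = 1
s4 = s1 ∧ s3 = 1 ∧ 1 = 1
So s4 = 1 as required.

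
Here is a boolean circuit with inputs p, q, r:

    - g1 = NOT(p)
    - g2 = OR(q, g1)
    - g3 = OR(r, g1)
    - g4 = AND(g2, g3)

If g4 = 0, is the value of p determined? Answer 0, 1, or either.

1

g4 = AND(g2, g3) must be 0, so at least one of g2, g3 is 0.
Every assignment with g4 = 0 has p = 1; there are 3 such assignment(s).
  p=1, q=0, r=0
  p=1, q=0, r=1
  p=1, q=1, r=0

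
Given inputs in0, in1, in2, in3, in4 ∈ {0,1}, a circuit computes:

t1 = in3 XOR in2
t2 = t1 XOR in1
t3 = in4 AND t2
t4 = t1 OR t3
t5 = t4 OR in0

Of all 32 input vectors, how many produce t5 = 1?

t5 = t4 OR in0 must be 1, so at least one of t4, in0 is 1.
Enumerating the 32 input combinations, 26 give t5 = 1 and 6 give t5 = 0.

26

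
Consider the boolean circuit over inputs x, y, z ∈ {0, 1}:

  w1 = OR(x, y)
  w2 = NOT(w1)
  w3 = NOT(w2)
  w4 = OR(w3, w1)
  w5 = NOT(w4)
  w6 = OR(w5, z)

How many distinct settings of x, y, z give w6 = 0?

3

w6 = OR(w5, z) must be 0, so both w5 = 0 and z = 0.
Satisfying assignments:
  x=0, y=1, z=0
  x=1, y=0, z=0
  x=1, y=1, z=0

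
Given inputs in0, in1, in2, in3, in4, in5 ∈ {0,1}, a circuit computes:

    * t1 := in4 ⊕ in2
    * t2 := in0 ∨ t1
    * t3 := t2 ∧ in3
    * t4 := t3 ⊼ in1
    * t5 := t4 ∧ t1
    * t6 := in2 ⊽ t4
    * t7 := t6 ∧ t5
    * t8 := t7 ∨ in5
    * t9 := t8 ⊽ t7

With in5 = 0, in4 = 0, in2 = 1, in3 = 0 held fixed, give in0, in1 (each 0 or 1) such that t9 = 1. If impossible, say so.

Check with in5 = 0, in4 = 0, in2 = 1, in3 = 0 and in0=1, in1=1:
t1 = in4 ⊕ in2 = 0 ⊕ 1 = 1
t2 = in0 ∨ t1 = 1 ∨ 1 = 1
t3 = t2 ∧ in3 = 1 ∧ 0 = 0
t4 = t3 ⊼ in1 = 0 ⊼ 1 = 1
t5 = t4 ∧ t1 = 1 ∧ 1 = 1
t6 = in2 ⊽ t4 = 1 ⊽ 1 = 0
t7 = t6 ∧ t5 = 0 ∧ 1 = 0
t8 = t7 ∨ in5 = 0 ∨ 0 = 0
t9 = t8 ⊽ t7 = 0 ⊽ 0 = 1
So t9 = 1.

in0=1 in1=1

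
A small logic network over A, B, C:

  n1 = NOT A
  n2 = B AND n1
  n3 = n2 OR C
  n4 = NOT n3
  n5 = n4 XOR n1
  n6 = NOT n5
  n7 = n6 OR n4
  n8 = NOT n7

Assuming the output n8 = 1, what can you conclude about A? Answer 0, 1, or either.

n8 = NOT n7 must be 1, so n7 = 0.
n7 = n6 OR n4 must be 0, so both n6 = 0 and n4 = 0.
Every assignment with n8 = 1 has A = 0; there are 3 such assignment(s).
  A=0, B=0, C=1
  A=0, B=1, C=0
  A=0, B=1, C=1

0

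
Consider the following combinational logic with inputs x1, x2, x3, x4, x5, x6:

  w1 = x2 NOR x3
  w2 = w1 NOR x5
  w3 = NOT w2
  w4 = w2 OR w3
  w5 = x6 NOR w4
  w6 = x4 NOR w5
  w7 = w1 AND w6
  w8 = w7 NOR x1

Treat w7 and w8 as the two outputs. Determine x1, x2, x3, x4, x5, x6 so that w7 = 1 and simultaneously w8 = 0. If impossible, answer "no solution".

x1=1 x2=0 x3=0 x4=0 x5=0 x6=1

Check with x1=1 x2=0 x3=0 x4=0 x5=0 x6=1:
w1 = x2 NOR x3 = 0 NOR 0 = 1
w2 = w1 NOR x5 = 1 NOR 0 = 0
w3 = NOT w2 = NOT 0 = 1
w4 = w2 OR w3 = 0 OR 1 = 1
w5 = x6 NOR w4 = 1 NOR 1 = 0
w6 = x4 NOR w5 = 0 NOR 0 = 1
w7 = w1 AND w6 = 1 AND 1 = 1
w8 = w7 NOR x1 = 1 NOR 1 = 0
So w7 = 1 and w8 = 0.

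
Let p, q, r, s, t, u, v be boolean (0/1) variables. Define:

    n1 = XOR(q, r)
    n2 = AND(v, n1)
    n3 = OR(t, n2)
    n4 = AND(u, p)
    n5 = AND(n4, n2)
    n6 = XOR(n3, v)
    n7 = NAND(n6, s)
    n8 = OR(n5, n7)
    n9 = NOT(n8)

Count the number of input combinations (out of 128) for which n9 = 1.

n9 = NOT(n8) must be 1, so n8 = 0.
n8 = OR(n5, n7) must be 0, so both n5 = 0 and n7 = 0.
Enumerating the 128 input combinations, 24 give n9 = 1 and 104 give n9 = 0.

24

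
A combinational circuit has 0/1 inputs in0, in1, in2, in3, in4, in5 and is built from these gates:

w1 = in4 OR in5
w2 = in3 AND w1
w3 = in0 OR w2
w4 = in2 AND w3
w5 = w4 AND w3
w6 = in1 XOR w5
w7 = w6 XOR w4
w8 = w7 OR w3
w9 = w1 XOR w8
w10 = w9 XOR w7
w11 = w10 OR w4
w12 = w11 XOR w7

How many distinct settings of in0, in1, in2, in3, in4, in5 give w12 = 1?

25

w12 = w11 XOR w7 must be 1, so w11 and w7 differ.
Enumerating the 64 input combinations, 25 give w12 = 1 and 39 give w12 = 0.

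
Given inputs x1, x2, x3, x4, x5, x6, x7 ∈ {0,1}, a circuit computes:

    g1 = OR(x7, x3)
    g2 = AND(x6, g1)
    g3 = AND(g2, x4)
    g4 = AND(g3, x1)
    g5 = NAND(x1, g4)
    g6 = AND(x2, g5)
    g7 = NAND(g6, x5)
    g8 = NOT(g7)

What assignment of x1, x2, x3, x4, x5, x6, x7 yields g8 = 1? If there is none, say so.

x1=0, x2=1, x3=1, x4=0, x5=1, x6=0, x7=1

g8 = NOT(g7) must be 1, so g7 = 0.
g7 = NAND(g6, x5) must be 0, so both g6 = 1 and x5 = 1.
Check with x1=0, x2=1, x3=1, x4=0, x5=1, x6=0, x7=1:
g1 = OR(x7, x3) = OR(1, 1) = 1
g2 = AND(x6, g1) = AND(0, 1) = 0
g3 = AND(g2, x4) = AND(0, 0) = 0
g4 = AND(g3, x1) = AND(0, 0) = 0
g5 = NAND(x1, g4) = NAND(0, 0) = 1
g6 = AND(x2, g5) = AND(1, 1) = 1
g7 = NAND(g6, x5) = NAND(1, 1) = 0
g8 = NOT(g7) = NOT 0 = 1
So g8 = 1 as required.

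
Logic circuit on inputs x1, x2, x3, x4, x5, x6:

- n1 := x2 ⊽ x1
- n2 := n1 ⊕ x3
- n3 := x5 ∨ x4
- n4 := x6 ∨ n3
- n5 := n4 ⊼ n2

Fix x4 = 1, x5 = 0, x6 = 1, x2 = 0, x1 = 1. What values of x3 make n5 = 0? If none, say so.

n5 = n4 ⊼ n2 must be 0, so both n4 = 1 and n2 = 1.
n4 = x6 ∨ n3 must be 1, so at least one of x6, n3 is 1.
Check with x4 = 1, x5 = 0, x6 = 1, x2 = 0, x1 = 1 and x3=1:
n1 = x2 ⊽ x1 = 0 ⊽ 1 = 0
n2 = n1 ⊕ x3 = 0 ⊕ 1 = 1
n3 = x5 ∨ x4 = 0 ∨ 1 = 1
n4 = x6 ∨ n3 = 1 ∨ 1 = 1
n5 = n4 ⊼ n2 = 1 ⊼ 1 = 0
So n5 = 0.

x3=1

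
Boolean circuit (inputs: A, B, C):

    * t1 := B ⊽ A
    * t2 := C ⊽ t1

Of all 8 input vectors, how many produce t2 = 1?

3

t2 = C ⊽ t1 must be 1, so both C = 0 and t1 = 0.
Enumerating the 8 input combinations, 3 give t2 = 1 and 5 give t2 = 0.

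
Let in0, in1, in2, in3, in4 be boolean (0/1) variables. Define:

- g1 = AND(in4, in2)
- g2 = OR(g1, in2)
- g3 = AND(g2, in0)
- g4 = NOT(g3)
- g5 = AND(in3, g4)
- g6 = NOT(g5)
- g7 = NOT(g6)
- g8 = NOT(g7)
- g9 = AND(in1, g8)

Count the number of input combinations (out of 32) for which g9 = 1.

10

g9 = AND(in1, g8) must be 1, so both in1 = 1 and g8 = 1.
g8 = NOT(g7) must be 1, so g7 = 0.
g7 = NOT(g6) must be 0, so g6 = 1.
Enumerating the 32 input combinations, 10 give g9 = 1 and 22 give g9 = 0.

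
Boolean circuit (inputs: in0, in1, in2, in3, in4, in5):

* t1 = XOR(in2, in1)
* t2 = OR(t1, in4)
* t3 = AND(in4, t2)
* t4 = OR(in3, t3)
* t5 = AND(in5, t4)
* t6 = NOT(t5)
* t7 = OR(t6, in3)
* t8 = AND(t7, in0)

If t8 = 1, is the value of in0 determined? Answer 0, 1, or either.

t8 = AND(t7, in0) must be 1, so both t7 = 1 and in0 = 1.
t7 = OR(t6, in3) must be 1, so at least one of t6, in3 is 1.
Every assignment with t8 = 1 has in0 = 1; there are 28 such assignment(s).

1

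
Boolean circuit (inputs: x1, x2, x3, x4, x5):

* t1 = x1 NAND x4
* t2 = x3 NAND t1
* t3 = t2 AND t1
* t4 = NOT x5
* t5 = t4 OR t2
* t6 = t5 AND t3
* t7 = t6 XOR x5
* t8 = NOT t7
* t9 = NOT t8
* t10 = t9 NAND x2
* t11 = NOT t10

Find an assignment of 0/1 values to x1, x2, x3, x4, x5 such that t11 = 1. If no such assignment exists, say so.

x1=0 x2=1 x3=1 x4=1 x5=1

t11 = NOT t10 must be 1, so t10 = 0.
Check with x1=0 x2=1 x3=1 x4=1 x5=1:
t1 = x1 NAND x4 = 0 NAND 1 = 1
t2 = x3 NAND t1 = 1 NAND 1 = 0
t3 = t2 AND t1 = 0 AND 1 = 0
t4 = NOT x5 = NOT 1 = 0
t5 = t4 OR t2 = 0 OR 0 = 0
t6 = t5 AND t3 = 0 AND 0 = 0
t7 = t6 XOR x5 = 0 XOR 1 = 1
t8 = NOT t7 = NOT 1 = 0
t9 = NOT t8 = NOT 0 = 1
t10 = t9 NAND x2 = 1 NAND 1 = 0
t11 = NOT t10 = NOT 0 = 1
So t11 = 1 as required.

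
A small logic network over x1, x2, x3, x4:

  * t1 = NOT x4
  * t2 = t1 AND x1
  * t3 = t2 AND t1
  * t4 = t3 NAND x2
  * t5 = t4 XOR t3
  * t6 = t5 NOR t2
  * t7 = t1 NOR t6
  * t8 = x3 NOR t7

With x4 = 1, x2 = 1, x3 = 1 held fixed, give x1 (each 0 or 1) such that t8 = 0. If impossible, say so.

t8 = x3 NOR t7 must be 0, so at least one of x3, t7 is 1.
Check with x4 = 1, x2 = 1, x3 = 1 and x1=0:
t1 = NOT x4 = NOT 1 = 0
t2 = t1 AND x1 = 0 AND 0 = 0
t3 = t2 AND t1 = 0 AND 0 = 0
t4 = t3 NAND x2 = 0 NAND 1 = 1
t5 = t4 XOR t3 = 1 XOR 0 = 1
t6 = t5 NOR t2 = 1 NOR 0 = 0
t7 = t1 NOR t6 = 0 NOR 0 = 1
t8 = x3 NOR t7 = 1 NOR 1 = 0
So t8 = 0.

x1=0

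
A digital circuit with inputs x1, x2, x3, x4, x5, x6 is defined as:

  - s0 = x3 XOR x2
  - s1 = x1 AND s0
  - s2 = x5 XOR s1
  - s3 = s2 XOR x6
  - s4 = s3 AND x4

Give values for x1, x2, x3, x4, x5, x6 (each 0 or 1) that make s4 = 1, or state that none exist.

s4 = s3 AND x4 must be 1, so both s3 = 1 and x4 = 1.
s3 = s2 XOR x6 must be 1, so s2 and x6 differ.
Check with x1=0, x2=1, x3=0, x4=1, x5=0, x6=1:
s0 = x3 XOR x2 = 0 XOR 1 = 1
s1 = x1 AND s0 = 0 AND 1 = 0
s2 = x5 XOR s1 = 0 XOR 0 = 0
s3 = s2 XOR x6 = 0 XOR 1 = 1
s4 = s3 AND x4 = 1 AND 1 = 1
So s4 = 1 as required.

x1=0, x2=1, x3=0, x4=1, x5=0, x6=1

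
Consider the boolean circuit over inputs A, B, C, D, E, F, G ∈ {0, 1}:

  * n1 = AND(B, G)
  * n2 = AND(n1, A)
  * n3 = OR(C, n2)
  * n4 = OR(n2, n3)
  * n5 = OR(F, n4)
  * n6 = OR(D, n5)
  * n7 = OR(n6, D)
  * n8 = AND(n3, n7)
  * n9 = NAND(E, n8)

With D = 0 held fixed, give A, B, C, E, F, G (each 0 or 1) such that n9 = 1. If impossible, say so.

n9 = NAND(E, n8) must be 1, so at least one of E, n8 is 0.
Check with D = 0 and A=1, B=1, C=1, E=0, F=0, G=1:
n1 = AND(B, G) = AND(1, 1) = 1
n2 = AND(n1, A) = AND(1, 1) = 1
n3 = OR(C, n2) = OR(1, 1) = 1
n4 = OR(n2, n3) = OR(1, 1) = 1
n5 = OR(F, n4) = OR(0, 1) = 1
n6 = OR(D, n5) = OR(0, 1) = 1
n7 = OR(n6, D) = OR(1, 0) = 1
n8 = AND(n3, n7) = AND(1, 1) = 1
n9 = NAND(E, n8) = NAND(0, 1) = 1
So n9 = 1.

A=1 B=1 C=1 E=0 F=0 G=1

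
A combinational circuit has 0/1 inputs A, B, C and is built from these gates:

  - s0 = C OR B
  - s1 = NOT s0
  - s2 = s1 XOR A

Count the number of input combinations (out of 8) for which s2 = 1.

s2 = s1 XOR A must be 1, so s1 and A differ.
Satisfying assignments:
  A=0, B=0, C=0
  A=1, B=0, C=1
  A=1, B=1, C=0
  A=1, B=1, C=1

4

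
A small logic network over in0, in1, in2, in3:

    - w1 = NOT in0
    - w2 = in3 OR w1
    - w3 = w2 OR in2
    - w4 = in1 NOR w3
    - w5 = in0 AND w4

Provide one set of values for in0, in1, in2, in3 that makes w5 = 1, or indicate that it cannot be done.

in0=1, in1=0, in2=0, in3=0

w5 = in0 AND w4 must be 1, so both in0 = 1 and w4 = 1.
w4 = in1 NOR w3 must be 1, so both in1 = 0 and w3 = 0.
Check with in0=1, in1=0, in2=0, in3=0:
w1 = NOT in0 = NOT 1 = 0
w2 = in3 OR w1 = 0 OR 0 = 0
w3 = w2 OR in2 = 0 OR 0 = 0
w4 = in1 NOR w3 = 0 NOR 0 = 1
w5 = in0 AND w4 = 1 AND 1 = 1
So w5 = 1 as required.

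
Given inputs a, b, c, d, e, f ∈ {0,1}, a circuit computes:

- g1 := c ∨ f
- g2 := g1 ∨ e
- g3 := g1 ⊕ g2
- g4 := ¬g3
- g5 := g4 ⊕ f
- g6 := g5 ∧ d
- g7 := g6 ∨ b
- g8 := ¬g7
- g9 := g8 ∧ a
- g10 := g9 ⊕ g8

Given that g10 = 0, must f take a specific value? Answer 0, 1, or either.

either

Both values of f occur among assignments with g10 = 0:
  f=0: a=0, b=0, c=0, d=1, e=0, f=0
  f=1: a=0, b=1, c=0, d=0, e=0, f=1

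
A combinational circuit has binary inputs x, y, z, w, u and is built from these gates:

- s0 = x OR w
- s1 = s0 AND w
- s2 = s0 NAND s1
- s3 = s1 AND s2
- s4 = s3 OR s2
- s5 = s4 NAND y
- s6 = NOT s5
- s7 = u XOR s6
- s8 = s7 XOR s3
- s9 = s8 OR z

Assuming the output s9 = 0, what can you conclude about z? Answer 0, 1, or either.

0

s9 = s8 OR z must be 0, so both s8 = 0 and z = 0.
Every assignment with s9 = 0 has z = 0; there are 8 such assignment(s).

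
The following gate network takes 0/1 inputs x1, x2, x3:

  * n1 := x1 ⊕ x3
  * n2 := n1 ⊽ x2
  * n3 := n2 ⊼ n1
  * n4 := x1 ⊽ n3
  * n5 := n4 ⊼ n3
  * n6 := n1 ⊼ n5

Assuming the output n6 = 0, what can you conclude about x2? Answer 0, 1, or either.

either

Both values of x2 occur among assignments with n6 = 0:
  x2=0: x1=0, x2=0, x3=1
  x2=1: x1=0, x2=1, x3=1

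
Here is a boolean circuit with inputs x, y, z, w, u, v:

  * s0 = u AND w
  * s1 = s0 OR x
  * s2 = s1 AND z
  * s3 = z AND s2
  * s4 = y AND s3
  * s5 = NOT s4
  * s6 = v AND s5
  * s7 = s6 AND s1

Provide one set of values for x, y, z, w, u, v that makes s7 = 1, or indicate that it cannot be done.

x=1, y=0, z=0, w=0, u=0, v=1

s7 = s6 AND s1 must be 1, so both s6 = 1 and s1 = 1.
Check with x=1, y=0, z=0, w=0, u=0, v=1:
s0 = u AND w = 0 AND 0 = 0
s1 = s0 OR x = 0 OR 1 = 1
s2 = s1 AND z = 1 AND 0 = 0
s3 = z AND s2 = 0 AND 0 = 0
s4 = y AND s3 = 0 AND 0 = 0
s5 = NOT s4 = NOT 0 = 1
s6 = v AND s5 = 1 AND 1 = 1
s7 = s6 AND s1 = 1 AND 1 = 1
So s7 = 1 as required.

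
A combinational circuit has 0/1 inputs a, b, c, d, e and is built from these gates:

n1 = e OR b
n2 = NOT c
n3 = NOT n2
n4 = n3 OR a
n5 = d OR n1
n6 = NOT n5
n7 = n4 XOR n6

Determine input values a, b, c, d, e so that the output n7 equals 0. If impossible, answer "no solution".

Check with a=0, b=1, c=0, d=1, e=1:
n1 = e OR b = 1 OR 1 = 1
n2 = NOT c = NOT 0 = 1
n3 = NOT n2 = NOT 1 = 0
n4 = n3 OR a = 0 OR 0 = 0
n5 = d OR n1 = 1 OR 1 = 1
n6 = NOT n5 = NOT 1 = 0
n7 = n4 XOR n6 = 0 XOR 0 = 0
So n7 = 0 as required.

a=0, b=1, c=0, d=1, e=1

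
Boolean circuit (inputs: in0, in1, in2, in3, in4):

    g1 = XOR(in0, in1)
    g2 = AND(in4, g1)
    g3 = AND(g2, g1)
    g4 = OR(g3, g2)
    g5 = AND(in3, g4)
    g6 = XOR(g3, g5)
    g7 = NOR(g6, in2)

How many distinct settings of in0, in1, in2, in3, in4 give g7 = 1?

g7 = NOR(g6, in2) must be 1, so both g6 = 0 and in2 = 0.
g6 = XOR(g3, g5) must be 0, so g3 and g5 are equal.
Enumerating the 32 input combinations, 14 give g7 = 1 and 18 give g7 = 0.

14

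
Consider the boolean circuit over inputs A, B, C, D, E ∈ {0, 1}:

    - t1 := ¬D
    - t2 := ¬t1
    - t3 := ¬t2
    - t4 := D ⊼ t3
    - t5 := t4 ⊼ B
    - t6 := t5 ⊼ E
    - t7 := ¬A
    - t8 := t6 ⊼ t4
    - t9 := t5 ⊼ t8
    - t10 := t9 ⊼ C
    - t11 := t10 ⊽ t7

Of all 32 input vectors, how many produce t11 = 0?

t11 = t10 ⊽ t7 must be 0, so at least one of t10, t7 is 1.
Enumerating the 32 input combinations, 26 give t11 = 0 and 6 give t11 = 1.

26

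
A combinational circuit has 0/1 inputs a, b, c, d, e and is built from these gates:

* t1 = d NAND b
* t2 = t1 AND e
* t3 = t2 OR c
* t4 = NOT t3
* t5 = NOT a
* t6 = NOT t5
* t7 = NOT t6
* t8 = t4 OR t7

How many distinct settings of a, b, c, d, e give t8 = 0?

t8 = t4 OR t7 must be 0, so both t4 = 0 and t7 = 0.
t4 = NOT t3 must be 0, so t3 = 1.
Enumerating the 32 input combinations, 11 give t8 = 0 and 21 give t8 = 1.

11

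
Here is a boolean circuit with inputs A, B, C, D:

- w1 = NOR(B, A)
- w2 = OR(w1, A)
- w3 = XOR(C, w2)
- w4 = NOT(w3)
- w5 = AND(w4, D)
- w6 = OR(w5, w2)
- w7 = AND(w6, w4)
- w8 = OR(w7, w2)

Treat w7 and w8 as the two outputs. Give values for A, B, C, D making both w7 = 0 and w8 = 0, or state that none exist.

Check with A=0, B=1, C=1, D=1:
w1 = NOR(B, A) = NOR(1, 0) = 0
w2 = OR(w1, A) = OR(0, 0) = 0
w3 = XOR(C, w2) = XOR(1, 0) = 1
w4 = NOT(w3) = NOT 1 = 0
w5 = AND(w4, D) = AND(0, 1) = 0
w6 = OR(w5, w2) = OR(0, 0) = 0
w7 = AND(w6, w4) = AND(0, 0) = 0
w8 = OR(w7, w2) = OR(0, 0) = 0
So w7 = 0 and w8 = 0.

A=0, B=1, C=1, D=1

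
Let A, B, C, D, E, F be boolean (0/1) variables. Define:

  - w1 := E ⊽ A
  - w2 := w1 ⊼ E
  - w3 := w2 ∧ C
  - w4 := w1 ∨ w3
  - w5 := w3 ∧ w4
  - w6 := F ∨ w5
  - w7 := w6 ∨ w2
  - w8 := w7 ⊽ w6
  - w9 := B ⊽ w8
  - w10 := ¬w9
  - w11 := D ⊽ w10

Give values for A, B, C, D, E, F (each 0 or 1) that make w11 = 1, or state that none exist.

A=1, B=0, C=0, D=0, E=1, F=1

w11 = D ⊽ w10 must be 1, so both D = 0 and w10 = 0.
w10 = ¬w9 must be 0, so w9 = 1.
Check with A=1, B=0, C=0, D=0, E=1, F=1:
w1 = E ⊽ A = 1 ⊽ 1 = 0
w2 = w1 ⊼ E = 0 ⊼ 1 = 1
w3 = w2 ∧ C = 1 ∧ 0 = 0
w4 = w1 ∨ w3 = 0 ∨ 0 = 0
w5 = w3 ∧ w4 = 0 ∧ 0 = 0
w6 = F ∨ w5 = 1 ∨ 0 = 1
w7 = w6 ∨ w2 = 1 ∨ 1 = 1
w8 = w7 ⊽ w6 = 1 ⊽ 1 = 0
w9 = B ⊽ w8 = 0 ⊽ 0 = 1
w10 = ¬w9 = ¬1 = 0
w11 = D ⊽ w10 = 0 ⊽ 0 = 1
So w11 = 1 as required.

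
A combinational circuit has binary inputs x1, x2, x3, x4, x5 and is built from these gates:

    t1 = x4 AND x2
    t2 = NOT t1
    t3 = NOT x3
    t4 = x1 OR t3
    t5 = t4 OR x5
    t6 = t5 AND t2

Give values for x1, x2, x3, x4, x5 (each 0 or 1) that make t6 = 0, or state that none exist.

x1=0 x2=1 x3=1 x4=0 x5=0

Check with x1=0 x2=1 x3=1 x4=0 x5=0:
t1 = x4 AND x2 = 0 AND 1 = 0
t2 = NOT t1 = NOT 0 = 1
t3 = NOT x3 = NOT 1 = 0
t4 = x1 OR t3 = 0 OR 0 = 0
t5 = t4 OR x5 = 0 OR 0 = 0
t6 = t5 AND t2 = 0 AND 1 = 0
So t6 = 0 as required.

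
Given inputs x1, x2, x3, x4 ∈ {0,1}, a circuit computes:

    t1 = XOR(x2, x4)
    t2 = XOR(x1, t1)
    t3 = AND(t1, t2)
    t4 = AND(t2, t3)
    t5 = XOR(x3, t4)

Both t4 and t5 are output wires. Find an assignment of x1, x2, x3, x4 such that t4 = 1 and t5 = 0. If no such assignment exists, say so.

x1=0, x2=1, x3=1, x4=0

Check with x1=0, x2=1, x3=1, x4=0:
t1 = XOR(x2, x4) = XOR(1, 0) = 1
t2 = XOR(x1, t1) = XOR(0, 1) = 1
t3 = AND(t1, t2) = AND(1, 1) = 1
t4 = AND(t2, t3) = AND(1, 1) = 1
t5 = XOR(x3, t4) = XOR(1, 1) = 0
So t4 = 1 and t5 = 0.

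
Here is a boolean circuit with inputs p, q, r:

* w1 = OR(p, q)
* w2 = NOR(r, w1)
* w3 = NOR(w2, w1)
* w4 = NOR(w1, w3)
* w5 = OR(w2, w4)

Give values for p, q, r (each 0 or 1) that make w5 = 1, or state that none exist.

p=0 q=0 r=0

w5 = OR(w2, w4) must be 1, so at least one of w2, w4 is 1.
Check with p=0 q=0 r=0:
w1 = OR(p, q) = OR(0, 0) = 0
w2 = NOR(r, w1) = NOR(0, 0) = 1
w3 = NOR(w2, w1) = NOR(1, 0) = 0
w4 = NOR(w1, w3) = NOR(0, 0) = 1
w5 = OR(w2, w4) = OR(1, 1) = 1
So w5 = 1 as required.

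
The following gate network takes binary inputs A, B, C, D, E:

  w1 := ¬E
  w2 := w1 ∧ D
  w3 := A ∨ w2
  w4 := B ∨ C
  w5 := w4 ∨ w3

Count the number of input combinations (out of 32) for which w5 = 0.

3

w5 = w4 ∨ w3 must be 0, so both w4 = 0 and w3 = 0.
w4 = B ∨ C must be 0, so both B = 0 and C = 0.
Enumerating the 32 input combinations, 3 give w5 = 0 and 29 give w5 = 1.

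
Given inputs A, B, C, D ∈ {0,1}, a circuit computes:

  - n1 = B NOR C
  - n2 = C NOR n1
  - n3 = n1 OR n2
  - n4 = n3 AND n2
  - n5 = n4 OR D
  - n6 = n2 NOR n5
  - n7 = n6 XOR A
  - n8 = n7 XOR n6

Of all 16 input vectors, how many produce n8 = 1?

8

n8 = n7 XOR n6 must be 1, so n7 and n6 differ.
Enumerating the 16 input combinations, 8 give n8 = 1 and 8 give n8 = 0.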